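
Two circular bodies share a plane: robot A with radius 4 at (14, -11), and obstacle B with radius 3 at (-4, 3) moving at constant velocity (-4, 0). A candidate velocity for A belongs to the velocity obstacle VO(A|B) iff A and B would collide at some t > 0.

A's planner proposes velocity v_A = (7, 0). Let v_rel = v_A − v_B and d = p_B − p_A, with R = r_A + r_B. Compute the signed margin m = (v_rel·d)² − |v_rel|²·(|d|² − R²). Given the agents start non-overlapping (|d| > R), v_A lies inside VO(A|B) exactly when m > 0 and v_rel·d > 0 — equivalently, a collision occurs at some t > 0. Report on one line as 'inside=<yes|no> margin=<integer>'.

d = (-18, 14),  |d|² = 520;  R = 4+3 = 7,  c = 520−7² = 471
v_rel = (11, 0),  |v_rel|² = 121;  v_rel·d = (11)·(-18) + (0)·(14) = -198
121·t² + 396·t + 471 = 0  ⇒  m = (-198)² − 121·471 = -17787
m = -17787 < 0,  v_rel·d = -198 < 0  ⇒  outside

inside=no margin=-17787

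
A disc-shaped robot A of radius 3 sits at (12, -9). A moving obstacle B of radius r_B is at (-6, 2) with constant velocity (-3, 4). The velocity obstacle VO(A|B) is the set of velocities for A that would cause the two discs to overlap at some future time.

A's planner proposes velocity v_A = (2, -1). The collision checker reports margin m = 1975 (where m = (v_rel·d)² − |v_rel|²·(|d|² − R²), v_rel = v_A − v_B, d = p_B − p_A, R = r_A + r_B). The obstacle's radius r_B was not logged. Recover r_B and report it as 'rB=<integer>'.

m = 1975
d = (-18, 11);  v_rel = (5, -5),  |v_rel|² = 50
v_rel×d = (5)·(11) − (-5)·(-18) = -35
since m = R²·50 − (-35)²:  R² = (1225 + 1975) / 50 = 64
R = √64 = 8  ⇒  r_B = 8 − 3 = 5

rB=5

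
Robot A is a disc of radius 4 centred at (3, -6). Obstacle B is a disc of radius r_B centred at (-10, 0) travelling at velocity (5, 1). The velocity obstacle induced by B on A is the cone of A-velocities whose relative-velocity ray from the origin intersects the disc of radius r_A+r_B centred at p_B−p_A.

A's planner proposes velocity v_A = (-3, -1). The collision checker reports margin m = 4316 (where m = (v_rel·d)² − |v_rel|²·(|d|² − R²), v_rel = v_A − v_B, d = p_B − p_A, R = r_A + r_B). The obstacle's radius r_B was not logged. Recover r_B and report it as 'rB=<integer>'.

m = 4316
d = (-13, 6);  v_rel = (-8, -2),  |v_rel|² = 68
v_rel×d = (-8)·(6) − (-2)·(-13) = -74
since m = R²·68 − (-74)²:  R² = (5476 + 4316) / 68 = 144
R = √144 = 12  ⇒  r_B = 12 − 4 = 8

rB=8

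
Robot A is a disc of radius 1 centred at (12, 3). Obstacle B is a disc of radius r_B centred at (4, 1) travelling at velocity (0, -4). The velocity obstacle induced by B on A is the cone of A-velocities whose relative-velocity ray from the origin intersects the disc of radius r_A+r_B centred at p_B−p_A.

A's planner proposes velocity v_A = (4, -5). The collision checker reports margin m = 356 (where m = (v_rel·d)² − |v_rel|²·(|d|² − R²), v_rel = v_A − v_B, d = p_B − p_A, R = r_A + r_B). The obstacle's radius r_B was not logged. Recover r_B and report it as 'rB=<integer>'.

m = 356
d = (-8, -2);  v_rel = (4, -1),  |v_rel|² = 17
v_rel×d = (4)·(-2) − (-1)·(-8) = -16
since m = R²·17 − (-16)²:  R² = (256 + 356) / 17 = 36
R = √36 = 6  ⇒  r_B = 6 − 1 = 5

rB=5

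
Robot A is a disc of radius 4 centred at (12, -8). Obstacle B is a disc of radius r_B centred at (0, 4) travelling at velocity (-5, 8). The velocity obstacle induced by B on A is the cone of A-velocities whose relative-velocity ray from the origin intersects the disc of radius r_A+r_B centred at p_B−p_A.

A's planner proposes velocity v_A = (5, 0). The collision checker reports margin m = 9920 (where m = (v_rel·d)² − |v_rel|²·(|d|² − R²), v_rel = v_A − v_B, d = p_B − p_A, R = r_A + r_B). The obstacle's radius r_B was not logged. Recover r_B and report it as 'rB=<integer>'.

m = 9920
d = (-12, 12);  v_rel = (10, -8),  |v_rel|² = 164
v_rel×d = (10)·(12) − (-8)·(-12) = 24
since m = R²·164 − 24²:  R² = (576 + 9920) / 164 = 64
R = √64 = 8  ⇒  r_B = 8 − 4 = 4

rB=4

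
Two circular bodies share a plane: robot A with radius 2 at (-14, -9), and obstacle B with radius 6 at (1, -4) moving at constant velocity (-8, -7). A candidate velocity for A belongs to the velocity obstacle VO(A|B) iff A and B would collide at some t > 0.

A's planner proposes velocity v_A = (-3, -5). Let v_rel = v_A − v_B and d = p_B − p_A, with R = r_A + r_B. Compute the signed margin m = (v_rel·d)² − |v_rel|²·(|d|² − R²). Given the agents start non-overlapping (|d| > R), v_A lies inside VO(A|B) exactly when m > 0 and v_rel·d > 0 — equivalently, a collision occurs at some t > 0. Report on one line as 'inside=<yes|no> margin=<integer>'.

d = (15, 5),  |d|² = 250;  R = 2+6 = 8,  c = 250−8² = 186
v_rel = (5, 2),  |v_rel|² = 29;  v_rel·d = (5)·(15) + (2)·(5) = 85
29·t² − 170·t + 186 = 0  ⇒  m = 85² − 29·186 = 1831
m = 1831 > 0,  v_rel·d = 85 > 0  ⇒  inside

inside=yes margin=1831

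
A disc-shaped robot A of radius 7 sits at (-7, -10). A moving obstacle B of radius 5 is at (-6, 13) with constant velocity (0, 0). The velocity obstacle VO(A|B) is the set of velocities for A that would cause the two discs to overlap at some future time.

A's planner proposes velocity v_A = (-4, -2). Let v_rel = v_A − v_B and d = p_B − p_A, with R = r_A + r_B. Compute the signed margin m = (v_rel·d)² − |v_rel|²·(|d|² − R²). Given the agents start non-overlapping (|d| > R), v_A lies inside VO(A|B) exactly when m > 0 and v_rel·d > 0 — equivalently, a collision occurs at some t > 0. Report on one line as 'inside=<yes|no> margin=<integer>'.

d = (1, 23),  |d|² = 530;  R = 7+5 = 12,  c = 530−12² = 386
v_rel = (-4, -2),  |v_rel|² = 20;  v_rel·d = (-4)·(1) + (-2)·(23) = -50
20·t² + 100·t + 386 = 0  ⇒  m = (-50)² − 20·386 = -5220
m = -5220 < 0,  v_rel·d = -50 < 0  ⇒  outside

inside=no margin=-5220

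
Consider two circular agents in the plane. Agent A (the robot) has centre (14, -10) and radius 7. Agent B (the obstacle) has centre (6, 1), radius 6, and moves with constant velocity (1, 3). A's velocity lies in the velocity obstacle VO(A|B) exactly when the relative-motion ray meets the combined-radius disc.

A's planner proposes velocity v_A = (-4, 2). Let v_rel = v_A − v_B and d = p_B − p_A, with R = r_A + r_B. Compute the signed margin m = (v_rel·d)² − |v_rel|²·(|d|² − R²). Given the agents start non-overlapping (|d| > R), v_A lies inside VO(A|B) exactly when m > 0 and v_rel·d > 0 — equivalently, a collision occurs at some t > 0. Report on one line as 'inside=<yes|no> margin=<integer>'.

d = (-8, 11),  |d|² = 185;  R = 7+6 = 13,  c = 185−13² = 16
v_rel = (-5, -1),  |v_rel|² = 26;  v_rel·d = (-5)·(-8) + (-1)·(11) = 29
26·t² − 58·t + 16 = 0  ⇒  m = 29² − 26·16 = 425
m = 425 > 0,  v_rel·d = 29 > 0  ⇒  inside

inside=yes margin=425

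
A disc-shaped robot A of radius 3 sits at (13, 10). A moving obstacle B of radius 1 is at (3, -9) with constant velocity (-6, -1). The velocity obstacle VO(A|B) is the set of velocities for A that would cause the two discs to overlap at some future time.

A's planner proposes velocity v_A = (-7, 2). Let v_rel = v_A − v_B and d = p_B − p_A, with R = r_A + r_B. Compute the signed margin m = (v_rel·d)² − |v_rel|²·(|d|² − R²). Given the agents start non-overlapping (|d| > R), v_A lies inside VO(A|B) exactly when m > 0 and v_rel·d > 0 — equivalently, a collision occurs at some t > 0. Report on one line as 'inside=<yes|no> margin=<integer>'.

d = (-10, -19),  |d|² = 461;  R = 3+1 = 4,  c = 461−4² = 445
v_rel = (-1, 3),  |v_rel|² = 10;  v_rel·d = (-1)·(-10) + (3)·(-19) = -47
10·t² + 94·t + 445 = 0  ⇒  m = (-47)² − 10·445 = -2241
m = -2241 < 0,  v_rel·d = -47 < 0  ⇒  outside

inside=no margin=-2241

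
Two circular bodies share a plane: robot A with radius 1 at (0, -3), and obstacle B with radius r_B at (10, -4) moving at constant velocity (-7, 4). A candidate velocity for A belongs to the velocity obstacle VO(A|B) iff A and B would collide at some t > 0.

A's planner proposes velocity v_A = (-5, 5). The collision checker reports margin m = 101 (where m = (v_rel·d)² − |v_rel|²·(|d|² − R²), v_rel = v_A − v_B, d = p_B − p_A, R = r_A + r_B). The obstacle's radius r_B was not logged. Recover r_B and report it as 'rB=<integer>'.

m = 101
d = (10, -1);  v_rel = (2, 1),  |v_rel|² = 5
v_rel×d = (2)·(-1) − (1)·(10) = -12
since m = R²·5 − (-12)²:  R² = (144 + 101) / 5 = 49
R = √49 = 7  ⇒  r_B = 7 − 1 = 6

rB=6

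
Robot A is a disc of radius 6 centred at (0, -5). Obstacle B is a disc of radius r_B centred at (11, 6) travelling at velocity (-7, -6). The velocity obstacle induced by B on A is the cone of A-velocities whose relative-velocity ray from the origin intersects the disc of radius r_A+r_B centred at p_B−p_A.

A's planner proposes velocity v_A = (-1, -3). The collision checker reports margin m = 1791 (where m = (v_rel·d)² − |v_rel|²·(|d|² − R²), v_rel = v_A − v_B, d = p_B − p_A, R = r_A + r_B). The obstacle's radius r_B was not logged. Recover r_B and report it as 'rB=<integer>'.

m = 1791
d = (11, 11);  v_rel = (6, 3),  |v_rel|² = 45
v_rel×d = (6)·(11) − (3)·(11) = 33
since m = R²·45 − 33²:  R² = (1089 + 1791) / 45 = 64
R = √64 = 8  ⇒  r_B = 8 − 6 = 2

rB=2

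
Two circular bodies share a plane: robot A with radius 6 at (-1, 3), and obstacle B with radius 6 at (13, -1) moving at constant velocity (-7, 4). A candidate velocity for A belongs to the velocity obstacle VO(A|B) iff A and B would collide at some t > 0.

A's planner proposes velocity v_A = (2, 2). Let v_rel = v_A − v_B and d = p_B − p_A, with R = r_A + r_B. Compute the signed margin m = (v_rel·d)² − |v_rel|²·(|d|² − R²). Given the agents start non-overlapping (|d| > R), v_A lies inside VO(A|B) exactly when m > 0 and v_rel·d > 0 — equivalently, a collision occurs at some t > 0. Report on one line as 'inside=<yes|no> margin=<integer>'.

d = (14, -4),  |d|² = 212;  R = 6+6 = 12,  c = 212−12² = 68
v_rel = (9, -2),  |v_rel|² = 85;  v_rel·d = (9)·(14) + (-2)·(-4) = 134
85·t² − 268·t + 68 = 0  ⇒  m = 134² − 85·68 = 12176
m = 12176 > 0,  v_rel·d = 134 > 0  ⇒  inside

inside=yes margin=12176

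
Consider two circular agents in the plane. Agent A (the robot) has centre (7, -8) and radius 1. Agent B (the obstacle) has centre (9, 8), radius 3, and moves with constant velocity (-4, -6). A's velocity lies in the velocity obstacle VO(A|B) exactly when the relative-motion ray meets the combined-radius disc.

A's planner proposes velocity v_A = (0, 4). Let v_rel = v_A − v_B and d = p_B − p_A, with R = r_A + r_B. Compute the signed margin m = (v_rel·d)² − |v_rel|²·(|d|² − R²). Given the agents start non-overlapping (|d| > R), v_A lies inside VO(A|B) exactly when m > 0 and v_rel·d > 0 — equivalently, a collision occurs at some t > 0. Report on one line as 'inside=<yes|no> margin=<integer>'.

d = (2, 16),  |d|² = 260;  R = 1+3 = 4,  c = 260−4² = 244
v_rel = (4, 10),  |v_rel|² = 116;  v_rel·d = (4)·(2) + (10)·(16) = 168
116·t² − 336·t + 244 = 0  ⇒  m = 168² − 116·244 = -80
m = -80 < 0,  v_rel·d = 168 > 0  ⇒  outside

inside=no margin=-80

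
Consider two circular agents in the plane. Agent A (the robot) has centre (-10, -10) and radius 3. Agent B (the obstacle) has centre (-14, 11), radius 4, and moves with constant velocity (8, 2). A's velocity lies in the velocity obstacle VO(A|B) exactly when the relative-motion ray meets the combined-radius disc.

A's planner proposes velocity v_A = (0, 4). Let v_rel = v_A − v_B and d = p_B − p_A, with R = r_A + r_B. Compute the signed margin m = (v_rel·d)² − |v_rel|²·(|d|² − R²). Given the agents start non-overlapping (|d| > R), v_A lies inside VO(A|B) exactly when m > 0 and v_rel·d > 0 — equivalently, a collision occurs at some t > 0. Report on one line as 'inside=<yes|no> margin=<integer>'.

d = (-4, 21),  |d|² = 457;  R = 3+4 = 7,  c = 457−7² = 408
v_rel = (-8, 2),  |v_rel|² = 68;  v_rel·d = (-8)·(-4) + (2)·(21) = 74
68·t² − 148·t + 408 = 0  ⇒  m = 74² − 68·408 = -22268
m = -22268 < 0,  v_rel·d = 74 > 0  ⇒  outside

inside=no margin=-22268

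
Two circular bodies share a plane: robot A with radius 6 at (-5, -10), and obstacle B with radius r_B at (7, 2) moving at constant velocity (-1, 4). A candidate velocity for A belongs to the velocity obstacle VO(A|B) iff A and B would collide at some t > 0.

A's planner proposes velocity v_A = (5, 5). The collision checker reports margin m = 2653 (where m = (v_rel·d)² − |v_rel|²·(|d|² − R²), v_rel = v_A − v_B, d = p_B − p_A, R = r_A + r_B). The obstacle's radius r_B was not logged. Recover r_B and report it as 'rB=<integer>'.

m = 2653
d = (12, 12);  v_rel = (6, 1),  |v_rel|² = 37
v_rel×d = (6)·(12) − (1)·(12) = 60
since m = R²·37 − 60²:  R² = (3600 + 2653) / 37 = 169
R = √169 = 13  ⇒  r_B = 13 − 6 = 7

rB=7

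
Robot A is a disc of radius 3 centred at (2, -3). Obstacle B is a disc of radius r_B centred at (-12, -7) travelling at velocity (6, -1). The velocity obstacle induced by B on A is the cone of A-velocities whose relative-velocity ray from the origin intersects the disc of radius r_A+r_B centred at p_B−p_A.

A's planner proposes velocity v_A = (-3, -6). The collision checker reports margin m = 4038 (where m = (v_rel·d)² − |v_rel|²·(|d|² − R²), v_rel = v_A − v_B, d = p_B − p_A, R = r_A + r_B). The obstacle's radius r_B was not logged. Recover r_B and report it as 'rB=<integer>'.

m = 4038
d = (-14, -4);  v_rel = (-9, -5),  |v_rel|² = 106
v_rel×d = (-9)·(-4) − (-5)·(-14) = -34
since m = R²·106 − (-34)²:  R² = (1156 + 4038) / 106 = 49
R = √49 = 7  ⇒  r_B = 7 − 3 = 4

rB=4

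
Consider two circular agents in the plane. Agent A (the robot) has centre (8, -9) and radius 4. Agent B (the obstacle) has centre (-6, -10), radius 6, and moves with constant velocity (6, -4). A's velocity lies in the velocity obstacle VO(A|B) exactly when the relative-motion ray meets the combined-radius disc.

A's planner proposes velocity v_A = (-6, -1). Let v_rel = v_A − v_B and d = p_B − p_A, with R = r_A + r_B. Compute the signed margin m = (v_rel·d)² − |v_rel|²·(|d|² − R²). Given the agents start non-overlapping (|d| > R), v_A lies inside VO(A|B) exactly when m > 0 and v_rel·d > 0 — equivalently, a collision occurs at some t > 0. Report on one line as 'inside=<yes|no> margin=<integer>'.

d = (-14, -1),  |d|² = 197;  R = 4+6 = 10,  c = 197−10² = 97
v_rel = (-12, 3),  |v_rel|² = 153;  v_rel·d = (-12)·(-14) + (3)·(-1) = 165
153·t² − 330·t + 97 = 0  ⇒  m = 165² − 153·97 = 12384
m = 12384 > 0,  v_rel·d = 165 > 0  ⇒  inside

inside=yes margin=12384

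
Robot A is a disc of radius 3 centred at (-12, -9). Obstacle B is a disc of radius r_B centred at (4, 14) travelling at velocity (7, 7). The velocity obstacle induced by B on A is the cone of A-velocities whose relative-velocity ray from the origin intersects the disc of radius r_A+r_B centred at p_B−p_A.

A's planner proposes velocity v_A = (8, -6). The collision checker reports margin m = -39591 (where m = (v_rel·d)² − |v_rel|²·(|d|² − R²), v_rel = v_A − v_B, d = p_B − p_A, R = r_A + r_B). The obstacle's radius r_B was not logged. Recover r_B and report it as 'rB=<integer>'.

m = -39591
d = (16, 23);  v_rel = (1, -13),  |v_rel|² = 170
v_rel×d = (1)·(23) − (-13)·(16) = 231
since m = R²·170 − 231²:  R² = (53361 + -39591) / 170 = 81
R = √81 = 9  ⇒  r_B = 9 − 3 = 6

rB=6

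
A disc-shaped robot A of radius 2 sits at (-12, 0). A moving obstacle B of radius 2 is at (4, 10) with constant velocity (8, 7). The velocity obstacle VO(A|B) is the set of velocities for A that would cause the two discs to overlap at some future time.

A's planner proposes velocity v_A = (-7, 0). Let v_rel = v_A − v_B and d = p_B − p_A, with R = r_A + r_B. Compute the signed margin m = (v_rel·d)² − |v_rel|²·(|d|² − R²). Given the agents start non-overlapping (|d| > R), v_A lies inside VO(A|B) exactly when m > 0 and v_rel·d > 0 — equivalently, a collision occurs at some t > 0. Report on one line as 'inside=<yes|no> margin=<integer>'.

d = (16, 10),  |d|² = 356;  R = 2+2 = 4,  c = 356−4² = 340
v_rel = (-15, -7),  |v_rel|² = 274;  v_rel·d = (-15)·(16) + (-7)·(10) = -310
274·t² + 620·t + 340 = 0  ⇒  m = (-310)² − 274·340 = 2940
m = 2940 > 0,  v_rel·d = -310 < 0  ⇒  outside

inside=no margin=2940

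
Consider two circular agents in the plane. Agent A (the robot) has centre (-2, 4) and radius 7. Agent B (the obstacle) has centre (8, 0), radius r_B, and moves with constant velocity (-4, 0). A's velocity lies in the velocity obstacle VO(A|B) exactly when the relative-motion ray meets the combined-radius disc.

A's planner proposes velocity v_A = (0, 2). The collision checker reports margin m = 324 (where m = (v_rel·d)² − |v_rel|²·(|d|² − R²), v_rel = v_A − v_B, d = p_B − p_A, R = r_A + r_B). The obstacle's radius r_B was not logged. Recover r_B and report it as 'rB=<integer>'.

m = 324
d = (10, -4);  v_rel = (4, 2),  |v_rel|² = 20
v_rel×d = (4)·(-4) − (2)·(10) = -36
since m = R²·20 − (-36)²:  R² = (1296 + 324) / 20 = 81
R = √81 = 9  ⇒  r_B = 9 − 7 = 2

rB=2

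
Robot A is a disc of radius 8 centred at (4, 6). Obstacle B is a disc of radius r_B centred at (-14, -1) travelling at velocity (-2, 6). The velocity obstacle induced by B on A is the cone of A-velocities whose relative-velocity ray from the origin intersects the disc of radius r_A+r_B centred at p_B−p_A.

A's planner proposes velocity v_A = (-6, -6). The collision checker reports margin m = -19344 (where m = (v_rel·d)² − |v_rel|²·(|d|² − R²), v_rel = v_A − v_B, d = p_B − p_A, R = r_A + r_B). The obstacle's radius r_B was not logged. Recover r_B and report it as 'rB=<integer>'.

m = -19344
d = (-18, -7);  v_rel = (-4, -12),  |v_rel|² = 160
v_rel×d = (-4)·(-7) − (-12)·(-18) = -188
since m = R²·160 − (-188)²:  R² = (35344 + -19344) / 160 = 100
R = √100 = 10  ⇒  r_B = 10 − 8 = 2

rB=2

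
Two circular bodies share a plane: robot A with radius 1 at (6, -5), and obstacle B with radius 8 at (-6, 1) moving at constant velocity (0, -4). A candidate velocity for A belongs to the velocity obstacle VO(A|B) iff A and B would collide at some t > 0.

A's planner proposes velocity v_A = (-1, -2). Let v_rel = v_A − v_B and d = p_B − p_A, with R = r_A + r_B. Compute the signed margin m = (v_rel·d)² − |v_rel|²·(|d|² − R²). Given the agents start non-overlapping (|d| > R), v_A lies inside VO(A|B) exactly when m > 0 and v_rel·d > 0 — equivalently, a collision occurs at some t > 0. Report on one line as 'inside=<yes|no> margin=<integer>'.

d = (-12, 6),  |d|² = 180;  R = 1+8 = 9,  c = 180−9² = 99
v_rel = (-1, 2),  |v_rel|² = 5;  v_rel·d = (-1)·(-12) + (2)·(6) = 24
5·t² − 48·t + 99 = 0  ⇒  m = 24² − 5·99 = 81
m = 81 > 0,  v_rel·d = 24 > 0  ⇒  inside

inside=yes margin=81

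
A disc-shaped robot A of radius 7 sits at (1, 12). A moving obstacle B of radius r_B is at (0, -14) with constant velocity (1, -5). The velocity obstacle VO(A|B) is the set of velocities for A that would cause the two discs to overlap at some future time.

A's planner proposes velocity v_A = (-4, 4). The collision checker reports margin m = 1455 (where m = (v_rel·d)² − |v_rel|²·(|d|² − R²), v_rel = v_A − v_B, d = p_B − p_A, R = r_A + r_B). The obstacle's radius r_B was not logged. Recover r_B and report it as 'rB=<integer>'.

m = 1455
d = (-1, -26);  v_rel = (-5, 9),  |v_rel|² = 106
v_rel×d = (-5)·(-26) − (9)·(-1) = 139
since m = R²·106 − 139²:  R² = (19321 + 1455) / 106 = 196
R = √196 = 14  ⇒  r_B = 14 − 7 = 7

rB=7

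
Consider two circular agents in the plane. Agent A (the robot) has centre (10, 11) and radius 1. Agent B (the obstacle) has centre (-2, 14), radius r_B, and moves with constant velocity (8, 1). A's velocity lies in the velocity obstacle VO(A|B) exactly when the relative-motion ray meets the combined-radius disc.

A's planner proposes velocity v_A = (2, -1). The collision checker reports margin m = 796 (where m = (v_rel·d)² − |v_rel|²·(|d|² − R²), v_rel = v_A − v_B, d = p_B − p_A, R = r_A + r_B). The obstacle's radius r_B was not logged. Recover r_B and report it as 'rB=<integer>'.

m = 796
d = (-12, 3);  v_rel = (-6, -2),  |v_rel|² = 40
v_rel×d = (-6)·(3) − (-2)·(-12) = -42
since m = R²·40 − (-42)²:  R² = (1764 + 796) / 40 = 64
R = √64 = 8  ⇒  r_B = 8 − 1 = 7

rB=7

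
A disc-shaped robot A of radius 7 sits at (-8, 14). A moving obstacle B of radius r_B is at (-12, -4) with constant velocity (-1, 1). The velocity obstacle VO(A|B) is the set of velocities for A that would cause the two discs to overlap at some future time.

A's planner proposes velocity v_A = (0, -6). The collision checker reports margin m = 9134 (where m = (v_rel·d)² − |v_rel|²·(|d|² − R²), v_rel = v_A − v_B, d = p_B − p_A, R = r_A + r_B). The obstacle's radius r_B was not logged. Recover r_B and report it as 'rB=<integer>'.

m = 9134
d = (-4, -18);  v_rel = (1, -7),  |v_rel|² = 50
v_rel×d = (1)·(-18) − (-7)·(-4) = -46
since m = R²·50 − (-46)²:  R² = (2116 + 9134) / 50 = 225
R = √225 = 15  ⇒  r_B = 15 − 7 = 8

rB=8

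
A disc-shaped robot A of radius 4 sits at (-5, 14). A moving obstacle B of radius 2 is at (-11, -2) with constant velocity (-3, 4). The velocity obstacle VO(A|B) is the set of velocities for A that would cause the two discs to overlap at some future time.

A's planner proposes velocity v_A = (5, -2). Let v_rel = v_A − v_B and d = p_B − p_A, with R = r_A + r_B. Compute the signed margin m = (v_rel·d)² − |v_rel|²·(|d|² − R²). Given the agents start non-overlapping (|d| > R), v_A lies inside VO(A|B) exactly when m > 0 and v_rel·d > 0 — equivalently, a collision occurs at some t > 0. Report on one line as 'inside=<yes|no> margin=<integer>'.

d = (-6, -16),  |d|² = 292;  R = 4+2 = 6,  c = 292−6² = 256
v_rel = (8, -6),  |v_rel|² = 100;  v_rel·d = (8)·(-6) + (-6)·(-16) = 48
100·t² − 96·t + 256 = 0  ⇒  m = 48² − 100·256 = -23296
m = -23296 < 0,  v_rel·d = 48 > 0  ⇒  outside

inside=no margin=-23296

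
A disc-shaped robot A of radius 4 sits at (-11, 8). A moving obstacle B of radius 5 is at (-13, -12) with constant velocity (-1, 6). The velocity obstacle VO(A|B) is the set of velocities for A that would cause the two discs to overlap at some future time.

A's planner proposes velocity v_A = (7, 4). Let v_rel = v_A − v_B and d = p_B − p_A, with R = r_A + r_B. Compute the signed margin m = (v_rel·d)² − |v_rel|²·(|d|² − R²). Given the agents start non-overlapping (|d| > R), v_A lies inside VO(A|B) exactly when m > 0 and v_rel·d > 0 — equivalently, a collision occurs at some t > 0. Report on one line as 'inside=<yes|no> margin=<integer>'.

d = (-2, -20),  |d|² = 404;  R = 4+5 = 9,  c = 404−9² = 323
v_rel = (8, -2),  |v_rel|² = 68;  v_rel·d = (8)·(-2) + (-2)·(-20) = 24
68·t² − 48·t + 323 = 0  ⇒  m = 24² − 68·323 = -21388
m = -21388 < 0,  v_rel·d = 24 > 0  ⇒  outside

inside=no margin=-21388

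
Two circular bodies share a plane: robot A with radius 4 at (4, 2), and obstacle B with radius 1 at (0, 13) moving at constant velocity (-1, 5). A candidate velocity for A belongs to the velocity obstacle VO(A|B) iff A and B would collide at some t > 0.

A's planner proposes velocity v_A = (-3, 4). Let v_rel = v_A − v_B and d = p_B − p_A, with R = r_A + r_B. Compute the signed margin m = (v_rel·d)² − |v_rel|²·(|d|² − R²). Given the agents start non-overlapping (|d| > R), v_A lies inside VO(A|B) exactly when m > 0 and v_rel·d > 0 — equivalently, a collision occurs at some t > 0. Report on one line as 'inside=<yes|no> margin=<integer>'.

d = (-4, 11),  |d|² = 137;  R = 4+1 = 5,  c = 137−5² = 112
v_rel = (-2, -1),  |v_rel|² = 5;  v_rel·d = (-2)·(-4) + (-1)·(11) = -3
5·t² + 6·t + 112 = 0  ⇒  m = (-3)² − 5·112 = -551
m = -551 < 0,  v_rel·d = -3 < 0  ⇒  outside

inside=no margin=-551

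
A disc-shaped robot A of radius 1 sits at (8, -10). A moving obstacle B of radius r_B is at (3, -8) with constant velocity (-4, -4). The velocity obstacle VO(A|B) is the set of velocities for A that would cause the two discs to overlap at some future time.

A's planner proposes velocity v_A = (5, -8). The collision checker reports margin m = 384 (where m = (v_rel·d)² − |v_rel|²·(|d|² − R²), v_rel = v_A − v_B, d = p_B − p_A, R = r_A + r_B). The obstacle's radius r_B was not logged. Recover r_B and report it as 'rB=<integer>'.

m = 384
d = (-5, 2);  v_rel = (9, -4),  |v_rel|² = 97
v_rel×d = (9)·(2) − (-4)·(-5) = -2
since m = R²·97 − (-2)²:  R² = (4 + 384) / 97 = 4
R = √4 = 2  ⇒  r_B = 2 − 1 = 1

rB=1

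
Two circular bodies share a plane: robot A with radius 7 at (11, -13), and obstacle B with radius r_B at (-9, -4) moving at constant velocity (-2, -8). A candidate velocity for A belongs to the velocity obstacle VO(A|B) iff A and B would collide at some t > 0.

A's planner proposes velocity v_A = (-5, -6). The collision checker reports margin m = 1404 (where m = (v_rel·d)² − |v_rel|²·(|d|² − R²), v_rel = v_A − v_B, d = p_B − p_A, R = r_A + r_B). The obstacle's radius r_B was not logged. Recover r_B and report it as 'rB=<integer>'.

m = 1404
d = (-20, 9);  v_rel = (-3, 2),  |v_rel|² = 13
v_rel×d = (-3)·(9) − (2)·(-20) = 13
since m = R²·13 − 13²:  R² = (169 + 1404) / 13 = 121
R = √121 = 11  ⇒  r_B = 11 − 7 = 4

rB=4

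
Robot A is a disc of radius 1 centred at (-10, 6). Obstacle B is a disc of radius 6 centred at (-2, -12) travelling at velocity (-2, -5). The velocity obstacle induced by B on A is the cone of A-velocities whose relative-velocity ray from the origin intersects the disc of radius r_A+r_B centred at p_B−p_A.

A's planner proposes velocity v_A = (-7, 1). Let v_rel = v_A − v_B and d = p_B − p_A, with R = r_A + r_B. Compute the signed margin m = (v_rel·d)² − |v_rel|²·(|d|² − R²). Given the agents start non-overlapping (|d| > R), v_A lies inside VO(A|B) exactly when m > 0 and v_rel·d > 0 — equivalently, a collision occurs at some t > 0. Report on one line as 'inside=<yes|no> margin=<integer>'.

d = (8, -18),  |d|² = 388;  R = 1+6 = 7,  c = 388−7² = 339
v_rel = (-5, 6),  |v_rel|² = 61;  v_rel·d = (-5)·(8) + (6)·(-18) = -148
61·t² + 296·t + 339 = 0  ⇒  m = (-148)² − 61·339 = 1225
m = 1225 > 0,  v_rel·d = -148 < 0  ⇒  outside

inside=no margin=1225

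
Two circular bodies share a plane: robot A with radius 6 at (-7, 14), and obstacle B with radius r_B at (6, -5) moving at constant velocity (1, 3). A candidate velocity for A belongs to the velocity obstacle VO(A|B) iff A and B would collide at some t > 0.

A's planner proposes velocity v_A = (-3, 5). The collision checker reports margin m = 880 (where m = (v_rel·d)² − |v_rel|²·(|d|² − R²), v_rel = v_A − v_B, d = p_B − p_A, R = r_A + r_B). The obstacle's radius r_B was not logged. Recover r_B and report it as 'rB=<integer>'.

m = 880
d = (13, -19);  v_rel = (-4, 2),  |v_rel|² = 20
v_rel×d = (-4)·(-19) − (2)·(13) = 50
since m = R²·20 − 50²:  R² = (2500 + 880) / 20 = 169
R = √169 = 13  ⇒  r_B = 13 − 6 = 7

rB=7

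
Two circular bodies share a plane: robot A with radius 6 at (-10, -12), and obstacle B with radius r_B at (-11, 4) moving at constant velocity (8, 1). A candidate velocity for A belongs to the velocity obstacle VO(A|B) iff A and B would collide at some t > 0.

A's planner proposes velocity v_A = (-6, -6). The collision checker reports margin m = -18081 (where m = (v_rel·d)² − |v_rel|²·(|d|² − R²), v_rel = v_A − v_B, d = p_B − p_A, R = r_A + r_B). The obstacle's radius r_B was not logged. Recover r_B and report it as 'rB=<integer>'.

m = -18081
d = (-1, 16);  v_rel = (-14, -7),  |v_rel|² = 245
v_rel×d = (-14)·(16) − (-7)·(-1) = -231
since m = R²·245 − (-231)²:  R² = (53361 + -18081) / 245 = 144
R = √144 = 12  ⇒  r_B = 12 − 6 = 6

rB=6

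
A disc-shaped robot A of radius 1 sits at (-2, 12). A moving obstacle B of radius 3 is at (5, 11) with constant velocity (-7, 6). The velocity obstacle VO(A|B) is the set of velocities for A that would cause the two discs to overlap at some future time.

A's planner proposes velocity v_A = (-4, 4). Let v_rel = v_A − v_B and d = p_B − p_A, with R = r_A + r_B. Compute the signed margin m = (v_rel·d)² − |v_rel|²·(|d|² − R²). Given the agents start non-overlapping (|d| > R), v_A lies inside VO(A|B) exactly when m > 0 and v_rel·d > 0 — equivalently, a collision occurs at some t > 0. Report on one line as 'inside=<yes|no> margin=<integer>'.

d = (7, -1),  |d|² = 50;  R = 1+3 = 4,  c = 50−4² = 34
v_rel = (3, -2),  |v_rel|² = 13;  v_rel·d = (3)·(7) + (-2)·(-1) = 23
13·t² − 46·t + 34 = 0  ⇒  m = 23² − 13·34 = 87
m = 87 > 0,  v_rel·d = 23 > 0  ⇒  inside

inside=yes margin=87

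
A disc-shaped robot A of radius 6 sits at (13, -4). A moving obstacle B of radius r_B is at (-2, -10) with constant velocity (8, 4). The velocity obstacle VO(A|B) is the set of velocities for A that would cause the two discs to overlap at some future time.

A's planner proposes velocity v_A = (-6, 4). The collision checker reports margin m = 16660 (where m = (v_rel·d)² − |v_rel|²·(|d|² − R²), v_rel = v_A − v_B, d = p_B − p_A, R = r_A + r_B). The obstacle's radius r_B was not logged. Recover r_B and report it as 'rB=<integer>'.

m = 16660
d = (-15, -6);  v_rel = (-14, 0),  |v_rel|² = 196
v_rel×d = (-14)·(-6) − (0)·(-15) = 84
since m = R²·196 − 84²:  R² = (7056 + 16660) / 196 = 121
R = √121 = 11  ⇒  r_B = 11 − 6 = 5

rB=5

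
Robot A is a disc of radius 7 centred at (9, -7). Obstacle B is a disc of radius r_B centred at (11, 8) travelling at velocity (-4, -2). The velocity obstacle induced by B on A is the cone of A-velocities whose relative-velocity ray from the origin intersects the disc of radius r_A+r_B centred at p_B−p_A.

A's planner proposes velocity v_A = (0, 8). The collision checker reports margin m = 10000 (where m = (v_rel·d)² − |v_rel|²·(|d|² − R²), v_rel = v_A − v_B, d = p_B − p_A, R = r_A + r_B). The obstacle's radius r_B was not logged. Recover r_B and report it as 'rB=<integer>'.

m = 10000
d = (2, 15);  v_rel = (4, 10),  |v_rel|² = 116
v_rel×d = (4)·(15) − (10)·(2) = 40
since m = R²·116 − 40²:  R² = (1600 + 10000) / 116 = 100
R = √100 = 10  ⇒  r_B = 10 − 7 = 3

rB=3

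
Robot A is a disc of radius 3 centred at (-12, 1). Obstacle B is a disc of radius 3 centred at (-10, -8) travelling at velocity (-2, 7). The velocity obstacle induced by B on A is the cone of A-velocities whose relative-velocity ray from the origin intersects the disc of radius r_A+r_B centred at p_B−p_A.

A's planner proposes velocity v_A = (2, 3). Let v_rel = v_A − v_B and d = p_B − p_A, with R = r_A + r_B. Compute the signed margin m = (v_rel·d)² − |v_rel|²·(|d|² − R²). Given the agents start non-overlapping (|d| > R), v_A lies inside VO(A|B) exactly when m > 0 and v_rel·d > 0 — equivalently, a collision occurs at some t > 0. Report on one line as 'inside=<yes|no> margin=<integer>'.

d = (2, -9),  |d|² = 85;  R = 3+3 = 6,  c = 85−6² = 49
v_rel = (4, -4),  |v_rel|² = 32;  v_rel·d = (4)·(2) + (-4)·(-9) = 44
32·t² − 88·t + 49 = 0  ⇒  m = 44² − 32·49 = 368
m = 368 > 0,  v_rel·d = 44 > 0  ⇒  inside

inside=yes margin=368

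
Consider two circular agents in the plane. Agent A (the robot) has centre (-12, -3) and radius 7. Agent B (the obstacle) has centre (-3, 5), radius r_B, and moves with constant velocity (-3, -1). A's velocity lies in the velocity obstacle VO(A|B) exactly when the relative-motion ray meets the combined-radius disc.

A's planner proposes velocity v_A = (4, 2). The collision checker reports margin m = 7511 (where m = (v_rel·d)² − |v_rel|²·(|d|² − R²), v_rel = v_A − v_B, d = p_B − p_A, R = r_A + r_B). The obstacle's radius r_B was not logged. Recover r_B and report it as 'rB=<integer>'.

m = 7511
d = (9, 8);  v_rel = (7, 3),  |v_rel|² = 58
v_rel×d = (7)·(8) − (3)·(9) = 29
since m = R²·58 − 29²:  R² = (841 + 7511) / 58 = 144
R = √144 = 12  ⇒  r_B = 12 − 7 = 5

rB=5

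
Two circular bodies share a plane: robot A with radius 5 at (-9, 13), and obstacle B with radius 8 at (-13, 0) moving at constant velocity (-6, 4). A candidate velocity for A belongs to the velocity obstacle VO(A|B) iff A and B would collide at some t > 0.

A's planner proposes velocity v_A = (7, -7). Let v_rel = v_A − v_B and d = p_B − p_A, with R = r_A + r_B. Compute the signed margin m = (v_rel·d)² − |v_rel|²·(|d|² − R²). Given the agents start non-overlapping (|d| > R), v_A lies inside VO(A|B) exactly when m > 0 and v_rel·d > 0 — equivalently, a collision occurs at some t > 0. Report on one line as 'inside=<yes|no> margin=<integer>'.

d = (-4, -13),  |d|² = 185;  R = 5+8 = 13,  c = 185−13² = 16
v_rel = (13, -11),  |v_rel|² = 290;  v_rel·d = (13)·(-4) + (-11)·(-13) = 91
290·t² − 182·t + 16 = 0  ⇒  m = 91² − 290·16 = 3641
m = 3641 > 0,  v_rel·d = 91 > 0  ⇒  inside

inside=yes margin=3641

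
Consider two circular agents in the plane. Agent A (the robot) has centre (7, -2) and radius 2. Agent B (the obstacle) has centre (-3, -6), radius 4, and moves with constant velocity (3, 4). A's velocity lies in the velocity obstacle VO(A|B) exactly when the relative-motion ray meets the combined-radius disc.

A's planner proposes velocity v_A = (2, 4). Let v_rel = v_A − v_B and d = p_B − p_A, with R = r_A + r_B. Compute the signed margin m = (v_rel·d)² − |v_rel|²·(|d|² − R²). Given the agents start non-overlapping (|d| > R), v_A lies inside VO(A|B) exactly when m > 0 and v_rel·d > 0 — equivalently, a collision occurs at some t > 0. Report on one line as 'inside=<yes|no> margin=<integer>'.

d = (-10, -4),  |d|² = 116;  R = 2+4 = 6,  c = 116−6² = 80
v_rel = (-1, 0),  |v_rel|² = 1;  v_rel·d = (-1)·(-10) + (0)·(-4) = 10
1·t² − 20·t + 80 = 0  ⇒  m = 10² − 1·80 = 20
m = 20 > 0,  v_rel·d = 10 > 0  ⇒  inside

inside=yes margin=20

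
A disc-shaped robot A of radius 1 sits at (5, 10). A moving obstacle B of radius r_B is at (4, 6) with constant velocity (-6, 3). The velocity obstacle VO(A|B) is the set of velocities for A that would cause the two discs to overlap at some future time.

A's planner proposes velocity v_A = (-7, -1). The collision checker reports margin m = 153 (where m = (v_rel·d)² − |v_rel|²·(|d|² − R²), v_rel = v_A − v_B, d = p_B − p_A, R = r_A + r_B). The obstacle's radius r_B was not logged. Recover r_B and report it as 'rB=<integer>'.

m = 153
d = (-1, -4);  v_rel = (-1, -4),  |v_rel|² = 17
v_rel×d = (-1)·(-4) − (-4)·(-1) = 0
since m = R²·17 − 0²:  R² = (0 + 153) / 17 = 9
R = √9 = 3  ⇒  r_B = 3 − 1 = 2

rB=2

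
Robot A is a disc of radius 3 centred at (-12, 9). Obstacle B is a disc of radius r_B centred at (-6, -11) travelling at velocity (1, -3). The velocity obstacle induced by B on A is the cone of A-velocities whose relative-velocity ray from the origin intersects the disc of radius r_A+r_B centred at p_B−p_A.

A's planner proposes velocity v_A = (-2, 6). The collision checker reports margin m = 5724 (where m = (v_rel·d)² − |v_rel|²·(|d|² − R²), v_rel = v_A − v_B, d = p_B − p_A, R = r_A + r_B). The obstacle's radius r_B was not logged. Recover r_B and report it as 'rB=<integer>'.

m = 5724
d = (6, -20);  v_rel = (-3, 9),  |v_rel|² = 90
v_rel×d = (-3)·(-20) − (9)·(6) = 6
since m = R²·90 − 6²:  R² = (36 + 5724) / 90 = 64
R = √64 = 8  ⇒  r_B = 8 − 3 = 5

rB=5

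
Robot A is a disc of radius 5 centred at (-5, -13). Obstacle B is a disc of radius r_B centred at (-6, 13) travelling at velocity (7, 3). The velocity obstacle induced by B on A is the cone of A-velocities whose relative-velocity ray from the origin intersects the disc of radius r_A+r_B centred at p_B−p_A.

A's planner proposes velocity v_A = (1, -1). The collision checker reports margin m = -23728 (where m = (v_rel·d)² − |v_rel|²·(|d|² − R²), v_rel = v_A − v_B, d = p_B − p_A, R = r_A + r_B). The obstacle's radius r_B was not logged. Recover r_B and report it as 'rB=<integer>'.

m = -23728
d = (-1, 26);  v_rel = (-6, -4),  |v_rel|² = 52
v_rel×d = (-6)·(26) − (-4)·(-1) = -160
since m = R²·52 − (-160)²:  R² = (25600 + -23728) / 52 = 36
R = √36 = 6  ⇒  r_B = 6 − 5 = 1

rB=1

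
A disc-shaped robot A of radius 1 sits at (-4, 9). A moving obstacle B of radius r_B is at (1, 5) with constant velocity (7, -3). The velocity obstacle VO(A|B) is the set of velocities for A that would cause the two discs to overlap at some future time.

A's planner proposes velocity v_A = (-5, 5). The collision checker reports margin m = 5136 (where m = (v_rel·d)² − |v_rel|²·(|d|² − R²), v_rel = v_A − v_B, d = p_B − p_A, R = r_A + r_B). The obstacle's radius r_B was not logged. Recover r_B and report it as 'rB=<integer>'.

m = 5136
d = (5, -4);  v_rel = (-12, 8),  |v_rel|² = 208
v_rel×d = (-12)·(-4) − (8)·(5) = 8
since m = R²·208 − 8²:  R² = (64 + 5136) / 208 = 25
R = √25 = 5  ⇒  r_B = 5 − 1 = 4

rB=4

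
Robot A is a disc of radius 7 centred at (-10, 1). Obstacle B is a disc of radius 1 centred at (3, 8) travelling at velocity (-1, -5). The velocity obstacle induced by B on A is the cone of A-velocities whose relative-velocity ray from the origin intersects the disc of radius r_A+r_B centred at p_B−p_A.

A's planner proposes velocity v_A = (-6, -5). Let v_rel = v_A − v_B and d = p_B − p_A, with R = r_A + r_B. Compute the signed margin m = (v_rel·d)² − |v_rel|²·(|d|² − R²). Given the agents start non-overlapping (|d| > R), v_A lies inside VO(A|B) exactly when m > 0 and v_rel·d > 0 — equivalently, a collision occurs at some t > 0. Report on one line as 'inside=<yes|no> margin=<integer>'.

d = (13, 7),  |d|² = 218;  R = 7+1 = 8,  c = 218−8² = 154
v_rel = (-5, 0),  |v_rel|² = 25;  v_rel·d = (-5)·(13) + (0)·(7) = -65
25·t² + 130·t + 154 = 0  ⇒  m = (-65)² − 25·154 = 375
m = 375 > 0,  v_rel·d = -65 < 0  ⇒  outside

inside=no margin=375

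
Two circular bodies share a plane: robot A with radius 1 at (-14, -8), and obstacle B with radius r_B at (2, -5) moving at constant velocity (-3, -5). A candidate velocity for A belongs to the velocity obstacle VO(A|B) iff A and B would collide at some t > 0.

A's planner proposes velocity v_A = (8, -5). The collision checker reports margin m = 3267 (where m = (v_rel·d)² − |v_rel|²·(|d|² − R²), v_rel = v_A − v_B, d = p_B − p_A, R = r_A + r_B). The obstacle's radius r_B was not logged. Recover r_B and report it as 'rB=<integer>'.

m = 3267
d = (16, 3);  v_rel = (11, 0),  |v_rel|² = 121
v_rel×d = (11)·(3) − (0)·(16) = 33
since m = R²·121 − 33²:  R² = (1089 + 3267) / 121 = 36
R = √36 = 6  ⇒  r_B = 6 − 1 = 5

rB=5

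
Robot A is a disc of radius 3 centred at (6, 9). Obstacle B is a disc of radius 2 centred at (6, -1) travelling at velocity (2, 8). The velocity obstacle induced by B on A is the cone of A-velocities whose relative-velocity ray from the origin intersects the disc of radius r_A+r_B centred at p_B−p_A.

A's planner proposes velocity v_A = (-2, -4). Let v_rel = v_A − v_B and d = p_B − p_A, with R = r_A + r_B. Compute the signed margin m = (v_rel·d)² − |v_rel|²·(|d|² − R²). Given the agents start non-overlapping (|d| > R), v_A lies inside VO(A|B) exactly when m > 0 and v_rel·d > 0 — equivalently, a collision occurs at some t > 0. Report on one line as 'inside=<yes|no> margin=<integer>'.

d = (0, -10),  |d|² = 100;  R = 3+2 = 5,  c = 100−5² = 75
v_rel = (-4, -12),  |v_rel|² = 160;  v_rel·d = (-4)·(0) + (-12)·(-10) = 120
160·t² − 240·t + 75 = 0  ⇒  m = 120² − 160·75 = 2400
m = 2400 > 0,  v_rel·d = 120 > 0  ⇒  inside

inside=yes margin=2400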